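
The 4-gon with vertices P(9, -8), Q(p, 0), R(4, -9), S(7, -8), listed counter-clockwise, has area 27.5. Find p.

The doubled signed area Σ (x_i y_{i+1} − x_{i+1} y_i) is linear in p.
With p=0 it equals 47; the coefficient of p is -1 (from the two edges through Q).
So -1·p + 47 = 2·27.5 = 55 ⇒ p = -8.

-8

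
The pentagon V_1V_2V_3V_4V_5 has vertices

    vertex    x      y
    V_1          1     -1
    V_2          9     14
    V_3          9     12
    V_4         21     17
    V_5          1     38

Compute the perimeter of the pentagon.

100

|V_1V_2| = √((8)² + (15)²) = √289 = 17
|V_2V_3| = √((0)² + (-2)²) = √4 = 2
|V_3V_4| = √((12)² + (5)²) = √169 = 13
|V_4V_5| = √((-20)² + (21)²) = √841 = 29
|V_5V_1| = √((0)² + (-39)²) = √1521 = 39
Perimeter = 17 + 2 + 13 + 29 + 39 = 100.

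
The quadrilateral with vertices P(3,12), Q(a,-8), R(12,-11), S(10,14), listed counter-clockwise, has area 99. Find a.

10

The doubled signed area Σ (x_i y_{i+1} − x_{i+1} y_i) is linear in a.
With a=0 it equals 428; the coefficient of a is -23 (from the two edges through Q).
So -23·a + 428 = 2·99 = 198 ⇒ a = 10.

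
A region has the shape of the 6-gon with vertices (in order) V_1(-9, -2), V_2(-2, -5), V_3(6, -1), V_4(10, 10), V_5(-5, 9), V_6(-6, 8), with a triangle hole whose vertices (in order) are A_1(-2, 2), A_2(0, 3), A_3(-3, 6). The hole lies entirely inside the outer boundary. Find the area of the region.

186

Outer boundary:
Apply the shoelace formula: 2A = Σ (x_i·y_{i+1} − x_{i+1}·y_i), indices taken mod 6.
Σ = (41) + (32) + (70) + (140) + (14) + (84) = 381
Area = |Σ|/2 = 190.5.
Hole:
Apply the shoelace (surveyor's) formula: 2A = Σ (x_i·y_{i+1} − x_{i+1}·y_i), indices taken mod 3.
Σ = (-6) + (9) + (6) = 9
Area = |Σ|/2 = 4.5.
Net area = 190.5 − 4.5 = 186.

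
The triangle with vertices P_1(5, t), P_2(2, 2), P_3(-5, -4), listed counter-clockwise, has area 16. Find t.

Write out the shoelace sum; only the two edges meeting at P_1 involve t:
2·Area = [((-5)·t − 5·(-4)) + (5·2 − 2·t)] + 2
       = -7·t + 32 = 32
⇒ t = 0.

0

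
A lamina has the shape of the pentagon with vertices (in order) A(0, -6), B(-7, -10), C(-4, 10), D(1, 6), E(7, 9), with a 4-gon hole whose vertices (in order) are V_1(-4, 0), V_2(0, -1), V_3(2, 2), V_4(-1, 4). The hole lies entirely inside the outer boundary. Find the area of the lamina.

114.5

Outer boundary:
Apply the shoelace formula: 2A = Σ (x_i·y_{i+1} − x_{i+1}·y_i), indices taken mod 5.
Σ = (-42) + (-110) + (-34) + (-33) + (-42) = -261
Area = |Σ|/2 = 130.5.
Hole:
Apply the shoelace formula: 2A = Σ (x_i·y_{i+1} − x_{i+1}·y_i), indices taken mod 4.
V_1→V_2: (-4)(-1) − (0)(0) = 4
V_2→V_3: (0)(2) − (2)(-1) = 2
V_3→V_4: (2)(4) − (-1)(2) = 10
V_4→V_1: (-1)(0) − (-4)(4) = 16
Σ = 32
Area = |Σ|/2 = 16.
Net area = 130.5 − 16 = 114.5.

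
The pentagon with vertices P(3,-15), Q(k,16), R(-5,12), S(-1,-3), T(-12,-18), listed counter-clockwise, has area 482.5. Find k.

The doubled signed area Σ (x_i y_{i+1} − x_{i+1} y_i) is linear in k.
With k=0 it equals 371; the coefficient of k is 27 (from the two edges through Q).
So 27·k + 371 = 2·482.5 = 965 ⇒ k = 22.

22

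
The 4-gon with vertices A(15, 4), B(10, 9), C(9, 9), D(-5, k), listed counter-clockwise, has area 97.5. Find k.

The doubled signed area Σ (x_i y_{i+1} − x_{i+1} y_i) is linear in k.
With k=0 it equals 129; the coefficient of k is -6 (from the two edges through D).
So -6·k + 129 = 2·97.5 = 195 ⇒ k = -11.

-11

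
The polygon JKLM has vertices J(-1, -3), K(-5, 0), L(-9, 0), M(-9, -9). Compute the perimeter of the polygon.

28

|JK| = √((-4)² + (3)²) = √25 = 5
|KL| = √((-4)² + (0)²) = √16 = 4
|LM| = √((0)² + (-9)²) = √81 = 9
|MJ| = √((8)² + (6)²) = √100 = 10
Perimeter = 5 + 4 + 9 + 10 = 28.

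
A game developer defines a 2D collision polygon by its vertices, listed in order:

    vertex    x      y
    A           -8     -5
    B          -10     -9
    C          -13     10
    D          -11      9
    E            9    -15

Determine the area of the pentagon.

141.5

Apply the shoelace formula: 2A = Σ (x_i·y_{i+1} − x_{i+1}·y_i), indices taken mod 5.
Cross-terms: 22, -217, -7, 84, -165  ⇒  Σ = -283
Area = |Σ|/2 = 141.5.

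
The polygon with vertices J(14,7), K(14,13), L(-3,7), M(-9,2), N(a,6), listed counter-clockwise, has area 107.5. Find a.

15

Write out the shoelace sum; only the two edges meeting at N involve a:
2·Area = [((-9)·6 − a·2) + (a·7 − 14·6)] + 278
       = 5·a + 140 = 215
⇒ a = 15.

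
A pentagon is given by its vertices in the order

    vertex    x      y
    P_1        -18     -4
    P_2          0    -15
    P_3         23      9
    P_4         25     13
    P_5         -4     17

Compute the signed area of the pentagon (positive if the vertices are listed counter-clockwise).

P_1→P_2: (-18)(-15) − (0)(-4) = 270
P_2→P_3: (0)(9) − (23)(-15) = 345
P_3→P_4: (23)(13) − (25)(9) = 74
P_4→P_5: (25)(17) − (-4)(13) = 477
P_5→P_1: (-4)(-4) − (-18)(17) = 322
Σ = 1488
Signed area = Σ/2 = 744 (positive ⇒ counter-clockwise traversal).

744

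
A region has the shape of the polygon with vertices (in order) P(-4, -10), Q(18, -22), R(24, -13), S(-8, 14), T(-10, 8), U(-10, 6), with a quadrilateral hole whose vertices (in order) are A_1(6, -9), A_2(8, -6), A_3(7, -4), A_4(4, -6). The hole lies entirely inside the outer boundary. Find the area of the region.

Outer boundary:
Apply the shoelace formula: 2A = Σ (x_i·y_{i+1} − x_{i+1}·y_i), indices taken mod 6.
Σ = (268) + (294) + (232) + (76) + (20) + (124) = 1014
Area = |Σ|/2 = 507.
Hole:
Apply Gauss's area formula: 2A = Σ (x_i·y_{i+1} − x_{i+1}·y_i), indices taken mod 4.
A_1→A_2: (6)(-6) − (8)(-9) = 36
A_2→A_3: (8)(-4) − (7)(-6) = 10
A_3→A_4: (7)(-6) − (4)(-4) = -26
A_4→A_1: (4)(-9) − (6)(-6) = 0
Σ = 20
Area = |Σ|/2 = 10.
Net area = 507 − 10 = 497.

497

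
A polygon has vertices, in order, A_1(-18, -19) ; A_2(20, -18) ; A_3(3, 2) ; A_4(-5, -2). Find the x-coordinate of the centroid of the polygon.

35/41

Apply the surveyor's formula. First the cross-terms c_i = x_i·y_{i+1} − x_{i+1}·y_i:
  704, 94, 4, 59  ⇒  2A = 861, A = 430.5.
Then Σ (x_i + x_{i+1})·c_i = 2205, so x̄ = 2205 / (6·430.5) = 35/41.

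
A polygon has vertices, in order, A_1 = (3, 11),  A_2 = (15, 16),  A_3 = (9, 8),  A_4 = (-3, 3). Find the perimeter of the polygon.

46

|A_1A_2| = √((12)² + (5)²) = √169 = 13
|A_2A_3| = √((-6)² + (-8)²) = √100 = 10
|A_3A_4| = √((-12)² + (-5)²) = √169 = 13
|A_4A_1| = √((6)² + (8)²) = √100 = 10
Perimeter = 13 + 10 + 13 + 10 = 46.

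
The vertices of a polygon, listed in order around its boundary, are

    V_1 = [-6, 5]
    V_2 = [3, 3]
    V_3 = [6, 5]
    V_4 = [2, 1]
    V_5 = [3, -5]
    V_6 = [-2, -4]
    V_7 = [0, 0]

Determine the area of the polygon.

37.5

Σ = (-33) + (-3) + (-4) + (-13) + (-22) + (0) + (0) = -75
Area = |Σ|/2 = 37.5.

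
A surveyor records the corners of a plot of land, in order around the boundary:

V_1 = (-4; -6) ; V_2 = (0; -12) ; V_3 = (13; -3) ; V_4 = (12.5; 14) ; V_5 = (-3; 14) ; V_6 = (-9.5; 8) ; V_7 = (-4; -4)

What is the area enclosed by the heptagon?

413.75

Cross-terms: 48, 156, 219.5, 217, 109, 70, 8  ⇒  Σ = 827.5
Area = |Σ|/2 = 413.75.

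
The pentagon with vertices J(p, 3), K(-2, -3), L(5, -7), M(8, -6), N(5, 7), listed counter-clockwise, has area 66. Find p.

3

The doubled signed area Σ (x_i y_{i+1} − x_{i+1} y_i) is linear in p.
With p=0 it equals 162; the coefficient of p is -10 (from the two edges through J).
So -10·p + 162 = 2·66 = 132 ⇒ p = 3.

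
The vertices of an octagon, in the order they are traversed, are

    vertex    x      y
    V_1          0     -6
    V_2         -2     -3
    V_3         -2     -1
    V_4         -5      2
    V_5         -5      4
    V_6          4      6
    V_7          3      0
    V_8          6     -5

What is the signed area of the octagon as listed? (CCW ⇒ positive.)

-75

Cross-terms: -12, -4, -9, -10, -46, -18, -15, -36  ⇒  Σ = -150
Signed area = Σ/2 = -75 (negative ⇒ clockwise traversal).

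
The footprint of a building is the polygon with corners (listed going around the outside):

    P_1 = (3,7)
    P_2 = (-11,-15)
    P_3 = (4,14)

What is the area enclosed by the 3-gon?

38

Cross-terms: 32, -94, -14  ⇒  Σ = -76
Area = |Σ|/2 = 38.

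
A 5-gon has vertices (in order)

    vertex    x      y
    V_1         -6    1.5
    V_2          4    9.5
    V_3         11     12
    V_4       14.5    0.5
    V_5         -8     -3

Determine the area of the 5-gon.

Σ = (-63) + (-56.5) + (-168.5) + (-39.5) + (-30) = -357.5
Area = |Σ|/2 = 178.75.

178.75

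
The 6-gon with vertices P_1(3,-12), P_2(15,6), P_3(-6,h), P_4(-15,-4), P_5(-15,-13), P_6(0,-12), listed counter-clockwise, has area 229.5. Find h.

-5

The doubled signed area Σ (x_i y_{i+1} − x_{i+1} y_i) is linear in h.
With h=0 it equals 609; the coefficient of h is 30 (from the two edges through P_3).
So 30·h + 609 = 2·229.5 = 459 ⇒ h = -5.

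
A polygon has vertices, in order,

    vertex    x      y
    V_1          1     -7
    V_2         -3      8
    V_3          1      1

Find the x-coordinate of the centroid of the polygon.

Apply the shoelace (surveyor's) formula. First the cross-terms c_i = x_i·y_{i+1} − x_{i+1}·y_i:
  -13, -11, -8  ⇒  2A = -32, A = -16.
Then Σ (x_i + x_{i+1})·c_i = 32, so x̄ = 32 / (6·(-16)) = -1/3.

-1/3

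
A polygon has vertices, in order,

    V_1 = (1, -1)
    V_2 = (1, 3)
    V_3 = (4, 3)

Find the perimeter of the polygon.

12

|V_1V_2| = √((0)² + (4)²) = √16 = 4
|V_2V_3| = √((3)² + (0)²) = √9 = 3
|V_3V_1| = √((-3)² + (-4)²) = √25 = 5
Perimeter = 4 + 3 + 5 = 12.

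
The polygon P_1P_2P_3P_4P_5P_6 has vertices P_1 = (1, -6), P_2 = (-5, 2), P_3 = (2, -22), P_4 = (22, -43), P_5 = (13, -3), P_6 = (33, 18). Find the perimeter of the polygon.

|P_1P_2| = √((-6)² + (8)²) = √100 = 10
|P_2P_3| = √((7)² + (-24)²) = √625 = 25
|P_3P_4| = √((20)² + (-21)²) = √841 = 29
|P_4P_5| = √((-9)² + (40)²) = √1681 = 41
|P_5P_6| = √((20)² + (21)²) = √841 = 29
|P_6P_1| = √((-32)² + (-24)²) = √1600 = 40
Perimeter = 10 + 25 + 29 + 41 + 29 + 40 = 174.

174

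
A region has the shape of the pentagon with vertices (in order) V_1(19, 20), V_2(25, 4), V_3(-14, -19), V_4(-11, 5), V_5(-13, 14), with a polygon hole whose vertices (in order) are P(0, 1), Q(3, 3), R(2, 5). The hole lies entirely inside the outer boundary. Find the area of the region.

Outer boundary:
Σ = (-424) + (-419) + (-279) + (-89) + (-526) = -1737
Area = |Σ|/2 = 868.5.
Hole:
Apply the shoelace (surveyor's) formula: 2A = Σ (x_i·y_{i+1} − x_{i+1}·y_i), indices taken mod 3.
Σ = (-3) + (9) + (2) = 8
Area = |Σ|/2 = 4.
Net area = 868.5 − 4 = 864.5.

864.5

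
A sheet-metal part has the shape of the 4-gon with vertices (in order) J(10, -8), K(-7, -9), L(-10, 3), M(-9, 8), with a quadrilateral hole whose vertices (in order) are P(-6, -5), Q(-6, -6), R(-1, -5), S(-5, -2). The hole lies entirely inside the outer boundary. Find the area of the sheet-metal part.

149

Outer boundary:
Apply the shoelace (surveyor's) formula: 2A = Σ (x_i·y_{i+1} − x_{i+1}·y_i), indices taken mod 4.
Σ = (-146) + (-111) + (-53) + (-8) = -318
Area = |Σ|/2 = 159.
Hole:
Σ = (6) + (24) + (-23) + (13) = 20
Area = |Σ|/2 = 10.
Net area = 159 − 10 = 149.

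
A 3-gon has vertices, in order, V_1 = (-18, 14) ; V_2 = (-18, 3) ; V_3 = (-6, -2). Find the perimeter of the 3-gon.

44

|V_1V_2| = √((0)² + (-11)²) = √121 = 11
|V_2V_3| = √((12)² + (-5)²) = √169 = 13
|V_3V_1| = √((-12)² + (16)²) = √400 = 20
Perimeter = 11 + 13 + 20 = 44.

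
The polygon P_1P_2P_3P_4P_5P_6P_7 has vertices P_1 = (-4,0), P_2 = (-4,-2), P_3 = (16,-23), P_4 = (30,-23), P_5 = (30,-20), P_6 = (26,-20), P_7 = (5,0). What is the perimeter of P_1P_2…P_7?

90

|P_1P_2| = √((0)² + (-2)²) = √4 = 2
|P_2P_3| = √((20)² + (-21)²) = √841 = 29
|P_3P_4| = √((14)² + (0)²) = √196 = 14
|P_4P_5| = √((0)² + (3)²) = √9 = 3
|P_5P_6| = √((-4)² + (0)²) = √16 = 4
|P_6P_7| = √((-21)² + (20)²) = √841 = 29
|P_7P_1| = √((-9)² + (0)²) = √81 = 9
Perimeter = 2 + 29 + 14 + 3 + 4 + 29 + 9 = 90.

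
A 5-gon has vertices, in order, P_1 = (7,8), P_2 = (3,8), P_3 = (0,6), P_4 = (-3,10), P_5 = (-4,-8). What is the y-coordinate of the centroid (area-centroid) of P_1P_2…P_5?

Apply the shoelace (surveyor's) formula. First the cross-terms c_i = x_i·y_{i+1} − x_{i+1}·y_i:
  32, 18, 18, 64, 24  ⇒  2A = 156, A = 78.
Then Σ (y_i + y_{i+1})·c_i = 1180, so ȳ = 1180 / (6·78) = 295/117.

295/117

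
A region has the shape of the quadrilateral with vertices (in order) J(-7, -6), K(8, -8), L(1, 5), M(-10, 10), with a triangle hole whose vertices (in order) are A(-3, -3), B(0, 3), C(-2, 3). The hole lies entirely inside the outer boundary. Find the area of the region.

Outer boundary:
Apply the surveyor's formula: 2A = Σ (x_i·y_{i+1} − x_{i+1}·y_i), indices taken mod 4.
Cross-terms: 104, 48, 60, 130  ⇒  Σ = 342
Area = |Σ|/2 = 171.
Hole:
Σ = (-9) + (6) + (15) = 12
Area = |Σ|/2 = 6.
Net area = 171 − 6 = 165.

165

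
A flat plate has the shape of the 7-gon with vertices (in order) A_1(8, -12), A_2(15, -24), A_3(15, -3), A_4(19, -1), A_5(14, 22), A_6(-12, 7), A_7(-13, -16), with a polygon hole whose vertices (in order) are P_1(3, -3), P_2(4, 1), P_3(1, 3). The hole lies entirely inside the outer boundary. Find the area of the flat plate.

846

Outer boundary:
Apply the shoelace formula: 2A = Σ (x_i·y_{i+1} − x_{i+1}·y_i), indices taken mod 7.
A_1→A_2: (8)(-24) − (15)(-12) = -12
A_2→A_3: (15)(-3) − (15)(-24) = 315
A_3→A_4: (15)(-1) − (19)(-3) = 42
A_4→A_5: (19)(22) − (14)(-1) = 432
A_5→A_6: (14)(7) − (-12)(22) = 362
A_6→A_7: (-12)(-16) − (-13)(7) = 283
A_7→A_1: (-13)(-12) − (8)(-16) = 284
Σ = 1706
Area = |Σ|/2 = 853.
Hole:
Apply the shoelace (surveyor's) formula: 2A = Σ (x_i·y_{i+1} − x_{i+1}·y_i), indices taken mod 3.
Σ = (15) + (11) + (-12) = 14
Area = |Σ|/2 = 7.
Net area = 853 − 7 = 846.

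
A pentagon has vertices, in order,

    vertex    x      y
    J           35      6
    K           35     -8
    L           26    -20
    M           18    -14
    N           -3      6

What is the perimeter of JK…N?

106

|JK| = √((0)² + (-14)²) = √196 = 14
|KL| = √((-9)² + (-12)²) = √225 = 15
|LM| = √((-8)² + (6)²) = √100 = 10
|MN| = √((-21)² + (20)²) = √841 = 29
|NJ| = √((38)² + (0)²) = √1444 = 38
Perimeter = 14 + 15 + 10 + 29 + 38 = 106.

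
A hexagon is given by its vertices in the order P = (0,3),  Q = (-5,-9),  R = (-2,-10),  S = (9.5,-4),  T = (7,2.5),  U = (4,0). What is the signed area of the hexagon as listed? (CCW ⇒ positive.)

Apply the shoelace (surveyor's) formula: 2A = Σ (x_i·y_{i+1} − x_{i+1}·y_i), indices taken mod 6.
Σ = (15) + (32) + (103) + (51.75) + (-10) + (12) = 203.75
Signed area = Σ/2 = 101.875 (positive ⇒ counter-clockwise traversal).

101.875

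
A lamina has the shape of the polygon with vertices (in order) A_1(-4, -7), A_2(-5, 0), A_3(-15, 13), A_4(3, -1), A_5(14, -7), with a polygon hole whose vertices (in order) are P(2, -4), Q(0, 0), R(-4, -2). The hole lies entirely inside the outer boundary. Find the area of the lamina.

Outer boundary:
Σ = (-35) + (-65) + (-24) + (-7) + (-126) = -257
Area = |Σ|/2 = 128.5.
Hole:
Apply the shoelace (surveyor's) formula: 2A = Σ (x_i·y_{i+1} − x_{i+1}·y_i), indices taken mod 3.
Σ = (0) + (0) + (20) = 20
Area = |Σ|/2 = 10.
Net area = 128.5 − 10 = 118.5.

118.5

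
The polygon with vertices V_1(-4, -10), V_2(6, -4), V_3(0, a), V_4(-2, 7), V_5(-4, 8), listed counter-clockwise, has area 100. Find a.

The doubled signed area Σ (x_i y_{i+1} − x_{i+1} y_i) is linear in a.
With a=0 it equals 160; the coefficient of a is 8 (from the two edges through V_3).
So 8·a + 160 = 2·100 = 200 ⇒ a = 5.

5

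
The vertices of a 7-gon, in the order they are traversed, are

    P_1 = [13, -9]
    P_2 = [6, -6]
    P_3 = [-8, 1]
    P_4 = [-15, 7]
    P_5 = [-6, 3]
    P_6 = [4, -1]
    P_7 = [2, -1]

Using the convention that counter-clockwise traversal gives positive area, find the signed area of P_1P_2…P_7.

Cross-terms: -24, -42, -41, -3, -6, -2, -5  ⇒  Σ = -123
Signed area = Σ/2 = -61.5 (negative ⇒ clockwise traversal).

-61.5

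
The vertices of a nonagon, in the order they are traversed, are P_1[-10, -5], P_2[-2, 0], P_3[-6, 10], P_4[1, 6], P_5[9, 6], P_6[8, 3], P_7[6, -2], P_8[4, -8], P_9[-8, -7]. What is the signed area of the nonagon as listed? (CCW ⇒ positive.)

Cross-terms: -10, -20, -46, -48, -21, -34, -40, -92, -30  ⇒  Σ = -341
Signed area = Σ/2 = -170.5 (negative ⇒ clockwise traversal).

-170.5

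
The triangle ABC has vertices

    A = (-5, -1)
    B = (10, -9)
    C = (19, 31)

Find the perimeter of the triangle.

|AB| = √((15)² + (-8)²) = √289 = 17
|BC| = √((9)² + (40)²) = √1681 = 41
|CA| = √((-24)² + (-32)²) = √1600 = 40
Perimeter = 17 + 41 + 40 = 98.

98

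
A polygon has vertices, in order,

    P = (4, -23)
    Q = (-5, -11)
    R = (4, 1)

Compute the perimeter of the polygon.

54

|PQ| = √((-9)² + (12)²) = √225 = 15
|QR| = √((9)² + (12)²) = √225 = 15
|RP| = √((0)² + (-24)²) = √576 = 24
Perimeter = 15 + 15 + 24 = 54.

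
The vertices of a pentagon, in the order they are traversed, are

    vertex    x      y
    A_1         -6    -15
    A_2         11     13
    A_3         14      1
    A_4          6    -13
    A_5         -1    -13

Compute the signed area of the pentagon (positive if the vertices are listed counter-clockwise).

Apply Gauss's area formula: 2A = Σ (x_i·y_{i+1} − x_{i+1}·y_i), indices taken mod 5.
Σ = (87) + (-171) + (-188) + (-91) + (-63) = -426
Signed area = Σ/2 = -213 (negative ⇒ clockwise traversal).

-213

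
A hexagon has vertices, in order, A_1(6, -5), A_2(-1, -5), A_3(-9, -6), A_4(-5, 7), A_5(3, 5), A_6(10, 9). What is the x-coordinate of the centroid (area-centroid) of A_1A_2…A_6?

Apply Gauss's area formula. First the cross-terms c_i = x_i·y_{i+1} − x_{i+1}·y_i:
  -35, -39, -93, -46, -23, -104  ⇒  2A = -340, A = -170.
Then Σ (x_i + x_{i+1})·c_i = -354, so x̄ = -354 / (6·(-170)) = 59/170.

59/170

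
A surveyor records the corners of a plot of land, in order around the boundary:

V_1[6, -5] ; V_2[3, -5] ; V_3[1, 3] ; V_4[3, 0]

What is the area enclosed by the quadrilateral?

12.5

Apply the shoelace (surveyor's) formula: 2A = Σ (x_i·y_{i+1} − x_{i+1}·y_i), indices taken mod 4.
Σ = (-15) + (14) + (-9) + (-15) = -25
Area = |Σ|/2 = 12.5.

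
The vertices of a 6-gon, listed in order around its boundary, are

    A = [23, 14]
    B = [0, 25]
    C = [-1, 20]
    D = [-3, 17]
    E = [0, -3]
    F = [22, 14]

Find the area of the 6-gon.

Σ = (575) + (25) + (43) + (9) + (66) + (-14) = 704
Area = |Σ|/2 = 352.

352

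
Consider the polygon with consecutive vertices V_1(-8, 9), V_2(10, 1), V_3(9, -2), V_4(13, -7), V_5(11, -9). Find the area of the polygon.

Apply the surveyor's formula: 2A = Σ (x_i·y_{i+1} − x_{i+1}·y_i), indices taken mod 5.
Σ = (-98) + (-29) + (-37) + (-40) + (27) = -177
Area = |Σ|/2 = 88.5.

88.5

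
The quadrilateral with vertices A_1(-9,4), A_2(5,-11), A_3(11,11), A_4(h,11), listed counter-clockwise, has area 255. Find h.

-5

Write out the shoelace sum; only the two edges meeting at A_4 involve h:
2·Area = [(11·11 − h·11) + (h·4 − (-9)·11)] + 255
       = -7·h + 475 = 510
⇒ h = -5.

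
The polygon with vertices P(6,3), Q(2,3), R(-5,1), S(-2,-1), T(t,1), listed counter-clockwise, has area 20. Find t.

Write out the shoelace sum; only the two edges meeting at T involve t:
2·Area = [((-2)·1 − t·(-1)) + (t·3 − 6·1)] + 36
       = 4·t + 28 = 40
⇒ t = 3.

3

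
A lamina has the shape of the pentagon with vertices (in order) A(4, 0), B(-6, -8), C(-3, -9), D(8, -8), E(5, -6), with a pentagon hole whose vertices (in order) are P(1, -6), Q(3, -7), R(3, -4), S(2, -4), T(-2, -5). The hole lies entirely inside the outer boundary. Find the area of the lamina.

47.5

Outer boundary:
Cross-terms: -32, 30, 96, -8, 24  ⇒  Σ = 110
Area = |Σ|/2 = 55.
Hole:
Cross-terms: 11, 9, -4, -18, 17  ⇒  Σ = 15
Area = |Σ|/2 = 7.5.
Net area = 55 − 7.5 = 47.5.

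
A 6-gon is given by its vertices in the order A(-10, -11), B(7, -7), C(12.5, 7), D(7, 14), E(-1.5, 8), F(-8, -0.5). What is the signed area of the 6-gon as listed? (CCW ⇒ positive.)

317.125

Apply the surveyor's formula: 2A = Σ (x_i·y_{i+1} − x_{i+1}·y_i), indices taken mod 6.
A→B: (-10)(-7) − (7)(-11) = 147
B→C: (7)(7) − (12.5)(-7) = 136.5
C→D: (12.5)(14) − (7)(7) = 126
D→E: (7)(8) − (-1.5)(14) = 77
E→F: (-1.5)(-0.5) − (-8)(8) = 64.75
F→A: (-8)(-11) − (-10)(-0.5) = 83
Σ = 634.25
Signed area = Σ/2 = 317.125 (positive ⇒ counter-clockwise traversal).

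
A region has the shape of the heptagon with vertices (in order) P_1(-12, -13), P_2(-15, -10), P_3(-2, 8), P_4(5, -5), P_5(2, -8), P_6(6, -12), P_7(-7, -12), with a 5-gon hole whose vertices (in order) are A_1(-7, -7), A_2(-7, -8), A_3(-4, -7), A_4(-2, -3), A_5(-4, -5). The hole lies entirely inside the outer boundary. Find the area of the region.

223.5

Outer boundary:
Apply the surveyor's formula: 2A = Σ (x_i·y_{i+1} − x_{i+1}·y_i), indices taken mod 7.
Σ = (-75) + (-140) + (-30) + (-30) + (24) + (-156) + (-53) = -460
Area = |Σ|/2 = 230.
Hole:
Apply Gauss's area formula: 2A = Σ (x_i·y_{i+1} − x_{i+1}·y_i), indices taken mod 5.
Cross-terms: 7, 17, -2, -2, -7  ⇒  Σ = 13
Area = |Σ|/2 = 6.5.
Net area = 230 − 6.5 = 223.5.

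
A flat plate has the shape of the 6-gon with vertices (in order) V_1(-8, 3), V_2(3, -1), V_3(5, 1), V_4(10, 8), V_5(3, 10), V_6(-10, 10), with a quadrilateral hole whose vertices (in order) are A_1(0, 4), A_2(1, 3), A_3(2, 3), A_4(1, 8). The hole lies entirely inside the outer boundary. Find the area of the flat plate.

Outer boundary:
V_1→V_2: (-8)(-1) − (3)(3) = -1
V_2→V_3: (3)(1) − (5)(-1) = 8
V_3→V_4: (5)(8) − (10)(1) = 30
V_4→V_5: (10)(10) − (3)(8) = 76
V_5→V_6: (3)(10) − (-10)(10) = 130
V_6→V_1: (-10)(3) − (-8)(10) = 50
Σ = 293
Area = |Σ|/2 = 146.5.
Hole:
Apply Gauss's area formula: 2A = Σ (x_i·y_{i+1} − x_{i+1}·y_i), indices taken mod 4.
Cross-terms: -4, -3, 13, 4  ⇒  Σ = 10
Area = |Σ|/2 = 5.
Net area = 146.5 − 5 = 141.5.

141.5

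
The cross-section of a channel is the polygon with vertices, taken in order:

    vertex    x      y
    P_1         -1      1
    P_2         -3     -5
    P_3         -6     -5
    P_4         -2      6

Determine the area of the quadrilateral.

Apply the surveyor's formula: 2A = Σ (x_i·y_{i+1} − x_{i+1}·y_i), indices taken mod 4.
P_1→P_2: (-1)(-5) − (-3)(1) = 8
P_2→P_3: (-3)(-5) − (-6)(-5) = -15
P_3→P_4: (-6)(6) − (-2)(-5) = -46
P_4→P_1: (-2)(1) − (-1)(6) = 4
Σ = -49
Area = |Σ|/2 = 24.5.

24.5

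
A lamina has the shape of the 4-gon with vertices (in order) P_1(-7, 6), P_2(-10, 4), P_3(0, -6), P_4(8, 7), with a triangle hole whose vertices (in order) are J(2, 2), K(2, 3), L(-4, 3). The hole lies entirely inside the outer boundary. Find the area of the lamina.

Outer boundary:
P_1→P_2: (-7)(4) − (-10)(6) = 32
P_2→P_3: (-10)(-6) − (0)(4) = 60
P_3→P_4: (0)(7) − (8)(-6) = 48
P_4→P_1: (8)(6) − (-7)(7) = 97
Σ = 237
Area = |Σ|/2 = 118.5.
Hole:
Apply the surveyor's formula: 2A = Σ (x_i·y_{i+1} − x_{i+1}·y_i), indices taken mod 3.
J→K: (2)(3) − (2)(2) = 2
K→L: (2)(3) − (-4)(3) = 18
L→J: (-4)(2) − (2)(3) = -14
Σ = 6
Area = |Σ|/2 = 3.
Net area = 118.5 − 3 = 115.5.

115.5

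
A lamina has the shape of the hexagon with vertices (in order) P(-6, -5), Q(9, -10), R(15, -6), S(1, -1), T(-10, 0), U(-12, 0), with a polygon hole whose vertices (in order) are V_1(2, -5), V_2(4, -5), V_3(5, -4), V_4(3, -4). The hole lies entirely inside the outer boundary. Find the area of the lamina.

119

Outer boundary:
P→Q: (-6)(-10) − (9)(-5) = 105
Q→R: (9)(-6) − (15)(-10) = 96
R→S: (15)(-1) − (1)(-6) = -9
S→T: (1)(0) − (-10)(-1) = -10
T→U: (-10)(0) − (-12)(0) = 0
U→P: (-12)(-5) − (-6)(0) = 60
Σ = 242
Area = |Σ|/2 = 121.
Hole:
Apply the shoelace (surveyor's) formula: 2A = Σ (x_i·y_{i+1} − x_{i+1}·y_i), indices taken mod 4.
Σ = (10) + (9) + (-8) + (-7) = 4
Area = |Σ|/2 = 2.
Net area = 121 − 2 = 119.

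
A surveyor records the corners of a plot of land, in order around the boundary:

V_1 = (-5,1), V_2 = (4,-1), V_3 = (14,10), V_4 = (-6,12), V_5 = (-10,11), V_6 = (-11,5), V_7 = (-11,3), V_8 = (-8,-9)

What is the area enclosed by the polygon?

250

Apply the shoelace formula: 2A = Σ (x_i·y_{i+1} − x_{i+1}·y_i), indices taken mod 8.
Σ = (1) + (54) + (228) + (54) + (71) + (22) + (123) + (-53) = 500
Area = |Σ|/2 = 250.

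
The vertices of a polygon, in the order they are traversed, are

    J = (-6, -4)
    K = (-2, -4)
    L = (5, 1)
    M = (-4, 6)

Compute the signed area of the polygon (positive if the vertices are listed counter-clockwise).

60

Σ = (16) + (18) + (34) + (52) = 120
Signed area = Σ/2 = 60 (positive ⇒ counter-clockwise traversal).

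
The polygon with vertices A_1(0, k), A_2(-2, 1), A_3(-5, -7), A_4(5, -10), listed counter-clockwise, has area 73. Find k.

6

The doubled signed area Σ (x_i y_{i+1} − x_{i+1} y_i) is linear in k.
With k=0 it equals 104; the coefficient of k is 7 (from the two edges through A_1).
So 7·k + 104 = 2·73 = 146 ⇒ k = 6.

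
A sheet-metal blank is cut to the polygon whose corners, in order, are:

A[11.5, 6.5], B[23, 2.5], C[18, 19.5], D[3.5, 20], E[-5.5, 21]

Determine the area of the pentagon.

240.375

Cross-terms: -120.75, 403.5, 291.75, 183.5, -277.25  ⇒  Σ = 480.75
Area = |Σ|/2 = 240.375.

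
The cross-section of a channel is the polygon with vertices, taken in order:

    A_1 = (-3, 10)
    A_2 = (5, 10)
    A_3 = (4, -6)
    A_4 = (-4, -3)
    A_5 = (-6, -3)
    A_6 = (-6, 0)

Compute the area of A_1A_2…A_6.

Σ = (-80) + (-70) + (-36) + (-6) + (-18) + (-60) = -270
Area = |Σ|/2 = 135.

135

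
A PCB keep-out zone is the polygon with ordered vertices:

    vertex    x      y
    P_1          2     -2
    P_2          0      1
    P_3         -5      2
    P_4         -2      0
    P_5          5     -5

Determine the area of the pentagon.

10.5

Apply the shoelace (surveyor's) formula: 2A = Σ (x_i·y_{i+1} − x_{i+1}·y_i), indices taken mod 5.
Σ = (2) + (5) + (4) + (10) + (0) = 21
Area = |Σ|/2 = 10.5.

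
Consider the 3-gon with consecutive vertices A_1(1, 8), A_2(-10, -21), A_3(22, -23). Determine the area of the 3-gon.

Apply Gauss's area formula: 2A = Σ (x_i·y_{i+1} − x_{i+1}·y_i), indices taken mod 3.
Σ = (59) + (692) + (199) = 950
Area = |Σ|/2 = 475.

475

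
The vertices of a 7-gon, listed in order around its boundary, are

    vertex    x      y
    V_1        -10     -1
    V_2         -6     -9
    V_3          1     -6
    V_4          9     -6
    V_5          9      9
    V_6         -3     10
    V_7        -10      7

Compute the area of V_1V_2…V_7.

294

Apply the shoelace (surveyor's) formula: 2A = Σ (x_i·y_{i+1} − x_{i+1}·y_i), indices taken mod 7.
Cross-terms: 84, 45, 48, 135, 117, 79, 80  ⇒  Σ = 588
Area = |Σ|/2 = 294.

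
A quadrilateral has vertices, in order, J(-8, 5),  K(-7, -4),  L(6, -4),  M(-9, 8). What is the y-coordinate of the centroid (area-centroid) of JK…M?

Apply the surveyor's formula. First the cross-terms c_i = x_i·y_{i+1} − x_{i+1}·y_i:
  67, 52, 12, 19  ⇒  2A = 150, A = 75.
Then Σ (y_i + y_{i+1})·c_i = -54, so ȳ = -54 / (6·75) = -0.12.

-0.12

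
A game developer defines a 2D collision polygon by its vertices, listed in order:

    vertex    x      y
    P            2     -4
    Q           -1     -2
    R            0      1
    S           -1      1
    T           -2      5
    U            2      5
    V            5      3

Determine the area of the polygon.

38

Cross-terms: -8, -1, 1, -3, -20, -19, -26  ⇒  Σ = -76
Area = |Σ|/2 = 38.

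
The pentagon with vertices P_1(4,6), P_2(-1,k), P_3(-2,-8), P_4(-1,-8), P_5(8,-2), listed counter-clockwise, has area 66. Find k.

-2

The doubled signed area Σ (x_i y_{i+1} − x_{i+1} y_i) is linear in k.
With k=0 it equals 144; the coefficient of k is 6 (from the two edges through P_2).
So 6·k + 144 = 2·66 = 132 ⇒ k = -2.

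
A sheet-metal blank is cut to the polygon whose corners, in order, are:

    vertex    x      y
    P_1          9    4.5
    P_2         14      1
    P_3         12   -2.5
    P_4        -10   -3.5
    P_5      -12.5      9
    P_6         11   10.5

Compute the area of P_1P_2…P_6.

288.5

Apply the surveyor's formula: 2A = Σ (x_i·y_{i+1} − x_{i+1}·y_i), indices taken mod 6.
Σ = (-54) + (-47) + (-67) + (-133.75) + (-230.25) + (-45) = -577
Area = |Σ|/2 = 288.5.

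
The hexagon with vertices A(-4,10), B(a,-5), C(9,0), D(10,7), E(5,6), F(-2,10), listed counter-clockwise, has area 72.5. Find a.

Write out the shoelace sum; only the two edges meeting at B involve a:
2·Area = [((-4)·(-5) − a·10) + (a·0 − 9·(-5))] + 170
       = -10·a + 235 = 145
⇒ a = 9.

9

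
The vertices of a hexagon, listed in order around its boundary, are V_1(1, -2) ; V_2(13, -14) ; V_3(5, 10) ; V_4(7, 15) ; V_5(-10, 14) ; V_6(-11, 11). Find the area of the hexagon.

Apply the surveyor's formula: 2A = Σ (x_i·y_{i+1} − x_{i+1}·y_i), indices taken mod 6.
Cross-terms: 12, 200, 5, 248, 44, 11  ⇒  Σ = 520
Area = |Σ|/2 = 260.

260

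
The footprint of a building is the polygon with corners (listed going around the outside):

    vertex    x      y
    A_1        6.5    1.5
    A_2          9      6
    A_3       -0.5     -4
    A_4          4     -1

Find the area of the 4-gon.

Cross-terms: 25.5, -33, 16.5, 12.5  ⇒  Σ = 21.5
Area = |Σ|/2 = 10.75.

10.75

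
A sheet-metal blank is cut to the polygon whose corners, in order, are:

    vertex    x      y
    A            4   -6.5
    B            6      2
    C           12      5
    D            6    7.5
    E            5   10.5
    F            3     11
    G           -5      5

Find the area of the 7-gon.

Apply the shoelace formula: 2A = Σ (x_i·y_{i+1} − x_{i+1}·y_i), indices taken mod 7.
Cross-terms: 47, 6, 60, 25.5, 23.5, 70, 12.5  ⇒  Σ = 244.5
Area = |Σ|/2 = 122.25.

122.25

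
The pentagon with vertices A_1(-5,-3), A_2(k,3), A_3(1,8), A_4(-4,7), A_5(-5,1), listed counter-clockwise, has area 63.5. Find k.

5

The doubled signed area Σ (x_i y_{i+1} − x_{i+1} y_i) is linear in k.
With k=0 it equals 72; the coefficient of k is 11 (from the two edges through A_2).
So 11·k + 72 = 2·63.5 = 127 ⇒ k = 5.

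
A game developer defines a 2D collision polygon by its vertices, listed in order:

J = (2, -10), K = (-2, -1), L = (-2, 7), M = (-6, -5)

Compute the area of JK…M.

Apply the surveyor's formula: 2A = Σ (x_i·y_{i+1} − x_{i+1}·y_i), indices taken mod 4.
Σ = (-22) + (-16) + (52) + (70) = 84
Area = |Σ|/2 = 42.

42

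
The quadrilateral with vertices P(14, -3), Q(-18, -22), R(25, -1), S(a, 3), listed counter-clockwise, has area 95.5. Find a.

Write out the shoelace sum; only the two edges meeting at S involve a:
2·Area = [(25·3 − a·(-1)) + (a·(-3) − 14·3)] + 206
       = -2·a + 239 = 191
⇒ a = 24.

24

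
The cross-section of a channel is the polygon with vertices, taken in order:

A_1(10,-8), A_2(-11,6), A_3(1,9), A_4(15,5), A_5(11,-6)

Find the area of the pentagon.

Apply the surveyor's formula: 2A = Σ (x_i·y_{i+1} − x_{i+1}·y_i), indices taken mod 5.
A_1→A_2: (10)(6) − (-11)(-8) = -28
A_2→A_3: (-11)(9) − (1)(6) = -105
A_3→A_4: (1)(5) − (15)(9) = -130
A_4→A_5: (15)(-6) − (11)(5) = -145
A_5→A_1: (11)(-8) − (10)(-6) = -28
Σ = -436
Area = |Σ|/2 = 218.

218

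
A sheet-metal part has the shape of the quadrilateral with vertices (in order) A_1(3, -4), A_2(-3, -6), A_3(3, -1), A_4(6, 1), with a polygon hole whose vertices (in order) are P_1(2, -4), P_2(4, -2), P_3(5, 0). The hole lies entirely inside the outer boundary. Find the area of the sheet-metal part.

Outer boundary:
Apply the surveyor's formula: 2A = Σ (x_i·y_{i+1} − x_{i+1}·y_i), indices taken mod 4.
Σ = (-30) + (21) + (9) + (-27) = -27
Area = |Σ|/2 = 13.5.
Hole:
Apply the surveyor's formula: 2A = Σ (x_i·y_{i+1} − x_{i+1}·y_i), indices taken mod 3.
P_1→P_2: (2)(-2) − (4)(-4) = 12
P_2→P_3: (4)(0) − (5)(-2) = 10
P_3→P_1: (5)(-4) − (2)(0) = -20
Σ = 2
Area = |Σ|/2 = 1.
Net area = 13.5 − 1 = 12.5.

12.5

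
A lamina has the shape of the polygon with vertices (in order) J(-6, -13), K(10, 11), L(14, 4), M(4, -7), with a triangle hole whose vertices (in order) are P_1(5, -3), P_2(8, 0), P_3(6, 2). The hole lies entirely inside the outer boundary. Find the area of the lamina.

123

Outer boundary:
Apply the shoelace formula: 2A = Σ (x_i·y_{i+1} − x_{i+1}·y_i), indices taken mod 4.
Σ = (64) + (-114) + (-114) + (-94) = -258
Area = |Σ|/2 = 129.
Hole:
Σ = (24) + (16) + (-28) = 12
Area = |Σ|/2 = 6.
Net area = 129 − 6 = 123.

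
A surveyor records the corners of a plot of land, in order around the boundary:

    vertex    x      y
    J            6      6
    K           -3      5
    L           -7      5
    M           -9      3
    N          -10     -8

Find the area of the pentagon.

91

Apply the shoelace (surveyor's) formula: 2A = Σ (x_i·y_{i+1} − x_{i+1}·y_i), indices taken mod 5.
Σ = (48) + (20) + (24) + (102) + (-12) = 182
Area = |Σ|/2 = 91.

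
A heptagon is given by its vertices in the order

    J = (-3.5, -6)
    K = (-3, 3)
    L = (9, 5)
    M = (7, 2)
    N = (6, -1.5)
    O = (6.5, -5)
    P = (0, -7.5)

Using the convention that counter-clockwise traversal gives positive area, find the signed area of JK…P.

Σ = (-28.5) + (-42) + (-17) + (-22.5) + (-20.25) + (-48.75) + (-26.25) = -205.25
Signed area = Σ/2 = -102.625 (negative ⇒ clockwise traversal).

-102.625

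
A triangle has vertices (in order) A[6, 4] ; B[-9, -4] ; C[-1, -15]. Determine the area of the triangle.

114.5

Apply the shoelace (surveyor's) formula: 2A = Σ (x_i·y_{i+1} − x_{i+1}·y_i), indices taken mod 3.
Σ = (12) + (131) + (86) = 229
Area = |Σ|/2 = 114.5.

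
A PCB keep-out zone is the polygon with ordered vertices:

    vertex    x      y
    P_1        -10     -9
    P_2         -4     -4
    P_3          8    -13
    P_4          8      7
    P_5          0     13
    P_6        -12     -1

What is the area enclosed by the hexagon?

Cross-terms: 4, 84, 160, 104, 156, 98  ⇒  Σ = 606
Area = |Σ|/2 = 303.

303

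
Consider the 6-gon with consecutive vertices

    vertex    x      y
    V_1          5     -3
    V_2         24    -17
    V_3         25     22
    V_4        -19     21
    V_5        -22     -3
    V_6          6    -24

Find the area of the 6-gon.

Σ = (-13) + (953) + (943) + (519) + (546) + (102) = 3050
Area = |Σ|/2 = 1525.

1525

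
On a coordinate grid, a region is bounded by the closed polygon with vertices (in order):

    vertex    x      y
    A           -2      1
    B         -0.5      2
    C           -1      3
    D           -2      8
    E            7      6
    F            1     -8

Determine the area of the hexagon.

Apply the shoelace formula: 2A = Σ (x_i·y_{i+1} − x_{i+1}·y_i), indices taken mod 6.
Cross-terms: -3.5, 0.5, -2, -68, -62, -15  ⇒  Σ = -150
Area = |Σ|/2 = 75.

75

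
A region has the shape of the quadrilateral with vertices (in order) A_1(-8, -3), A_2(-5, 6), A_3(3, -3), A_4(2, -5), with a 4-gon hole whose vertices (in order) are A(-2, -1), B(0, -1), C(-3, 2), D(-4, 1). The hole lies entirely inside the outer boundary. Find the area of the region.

55.5

Outer boundary:
Σ = (-63) + (-3) + (-9) + (-46) = -121
Area = |Σ|/2 = 60.5.
Hole:
Apply the surveyor's formula: 2A = Σ (x_i·y_{i+1} − x_{i+1}·y_i), indices taken mod 4.
A→B: (-2)(-1) − (0)(-1) = 2
B→C: (0)(2) − (-3)(-1) = -3
C→D: (-3)(1) − (-4)(2) = 5
D→A: (-4)(-1) − (-2)(1) = 6
Σ = 10
Area = |Σ|/2 = 5.
Net area = 60.5 − 5 = 55.5.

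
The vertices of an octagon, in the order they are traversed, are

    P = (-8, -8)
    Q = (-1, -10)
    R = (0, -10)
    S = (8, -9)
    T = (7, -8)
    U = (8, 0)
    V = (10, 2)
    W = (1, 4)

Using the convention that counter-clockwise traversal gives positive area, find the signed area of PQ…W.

151.5

P→Q: (-8)(-10) − (-1)(-8) = 72
Q→R: (-1)(-10) − (0)(-10) = 10
R→S: (0)(-9) − (8)(-10) = 80
S→T: (8)(-8) − (7)(-9) = -1
T→U: (7)(0) − (8)(-8) = 64
U→V: (8)(2) − (10)(0) = 16
V→W: (10)(4) − (1)(2) = 38
W→P: (1)(-8) − (-8)(4) = 24
Σ = 303
Signed area = Σ/2 = 151.5 (positive ⇒ counter-clockwise traversal).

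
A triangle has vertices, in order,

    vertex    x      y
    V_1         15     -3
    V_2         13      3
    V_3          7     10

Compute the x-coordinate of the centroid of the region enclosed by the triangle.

35/3

Apply Gauss's area formula. First the cross-terms c_i = x_i·y_{i+1} − x_{i+1}·y_i:
  84, 109, -171  ⇒  2A = 22, A = 11.
Then Σ (x_i + x_{i+1})·c_i = 770, so x̄ = 770 / (6·11) = 35/3.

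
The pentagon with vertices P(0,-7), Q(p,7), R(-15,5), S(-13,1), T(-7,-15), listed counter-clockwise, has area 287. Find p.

Write out the shoelace sum; only the two edges meeting at Q involve p:
2·Area = [(0·7 − p·(-7)) + (p·5 − (-15)·7)] + 301
       = 12·p + 406 = 574
⇒ p = 14.

14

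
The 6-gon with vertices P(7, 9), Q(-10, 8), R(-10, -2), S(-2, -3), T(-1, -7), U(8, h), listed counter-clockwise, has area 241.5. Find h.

-9

The doubled signed area Σ (x_i y_{i+1} − x_{i+1} y_i) is linear in h.
With h=0 it equals 411; the coefficient of h is -8 (from the two edges through U).
So -8·h + 411 = 2·241.5 = 483 ⇒ h = -9.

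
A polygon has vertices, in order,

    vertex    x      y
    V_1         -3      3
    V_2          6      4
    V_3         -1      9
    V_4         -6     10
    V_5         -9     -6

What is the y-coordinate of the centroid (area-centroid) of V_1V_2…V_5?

Apply the shoelace (surveyor's) formula. First the cross-terms c_i = x_i·y_{i+1} − x_{i+1}·y_i:
  -30, 58, 44, 126, -45  ⇒  2A = 153, A = 76.5.
Then Σ (y_i + y_{i+1})·c_i = 2019, so ȳ = 2019 / (6·76.5) = 673/153.

673/153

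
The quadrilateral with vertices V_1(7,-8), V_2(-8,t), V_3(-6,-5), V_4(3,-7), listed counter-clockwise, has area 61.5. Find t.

Write out the shoelace sum; only the two edges meeting at V_2 involve t:
2·Area = [(7·t − (-8)·(-8)) + ((-8)·(-5) − (-6)·t)] + 82
       = 13·t + 58 = 123
⇒ t = 5.

5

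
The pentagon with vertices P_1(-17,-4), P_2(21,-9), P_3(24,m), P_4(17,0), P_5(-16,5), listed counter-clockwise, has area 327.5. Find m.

-8

Write out the shoelace sum; only the two edges meeting at P_3 involve m:
2·Area = [(21·m − 24·(-9)) + (24·0 − 17·m)] + 471
       = 4·m + 687 = 655
⇒ m = -8.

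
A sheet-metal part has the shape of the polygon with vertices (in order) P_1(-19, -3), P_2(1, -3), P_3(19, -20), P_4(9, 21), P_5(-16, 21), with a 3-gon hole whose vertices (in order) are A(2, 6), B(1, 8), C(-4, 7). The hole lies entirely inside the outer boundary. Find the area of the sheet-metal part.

818.5

Outer boundary:
Apply Gauss's area formula: 2A = Σ (x_i·y_{i+1} − x_{i+1}·y_i), indices taken mod 5.
P_1→P_2: (-19)(-3) − (1)(-3) = 60
P_2→P_3: (1)(-20) − (19)(-3) = 37
P_3→P_4: (19)(21) − (9)(-20) = 579
P_4→P_5: (9)(21) − (-16)(21) = 525
P_5→P_1: (-16)(-3) − (-19)(21) = 447
Σ = 1648
Area = |Σ|/2 = 824.
Hole:
Σ = (10) + (39) + (-38) = 11
Area = |Σ|/2 = 5.5.
Net area = 824 − 5.5 = 818.5.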